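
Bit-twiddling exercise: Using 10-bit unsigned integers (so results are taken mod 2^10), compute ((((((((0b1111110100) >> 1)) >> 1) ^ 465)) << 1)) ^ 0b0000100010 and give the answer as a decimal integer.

634

0b1111110100 = 1111110100
→ >> 1 → 0111111010 = 506
→ >> 1 → 0011111101 = 253
465 = 0111010001
→ ^ → 0100101100 = 300
→ << 1 (mod 2^10) → 1001011000 = 600
0b0000100010 = 0000100010
→ ^ → 1001111010 = 634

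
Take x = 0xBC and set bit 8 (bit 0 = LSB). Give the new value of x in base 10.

444

x = 010111100
bit 8 is currently 0; set it via x | (1 << 8) = x | 256
→ 110111100 = 444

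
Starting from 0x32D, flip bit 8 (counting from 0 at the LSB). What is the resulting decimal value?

x = 1100101101
bit 8 is currently 1; toggle it via x ^ (1 << 8) = x ^ 256
→ 1000101101 = 557

557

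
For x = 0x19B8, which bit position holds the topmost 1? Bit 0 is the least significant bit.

0x19B8 = 1100110111000
The topmost 1 is at position 12 (since 2^12 = 4096 ≤ 6584 < 8192).

12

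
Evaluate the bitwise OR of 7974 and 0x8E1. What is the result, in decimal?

7974 = 1111100100110
0x8E1 = 0100011100001
 OR → 1111111100111 = 8167

8167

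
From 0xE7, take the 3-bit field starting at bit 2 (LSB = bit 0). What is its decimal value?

1

v = 11100111
Shift right by 2: 111001
Mask low 3 bits: 001 = 1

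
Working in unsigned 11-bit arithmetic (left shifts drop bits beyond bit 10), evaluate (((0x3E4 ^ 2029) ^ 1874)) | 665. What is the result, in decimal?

987

0x3E4 = 01111100100
2029 = 11111101101
→ ^ → 10000001001 = 1033
1874 = 11101010010
→ ^ → 01101011011 = 859
665 = 01010011001
→ | → 01111011011 = 987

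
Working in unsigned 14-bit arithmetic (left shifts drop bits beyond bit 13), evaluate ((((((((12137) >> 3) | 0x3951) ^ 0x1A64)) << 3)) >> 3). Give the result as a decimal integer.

12137 = 10111101101001
→ >> 3 → 00010111101101 = 1517
0x3951 = 11100101010001
→ | → 11110111111101 = 15869
0x1A64 = 01101001100100
→ ^ → 10011110011001 = 10137
→ << 3 (mod 2^14) → 11110011001000 = 15560
→ >> 3 → 00011110011001 = 1945

1945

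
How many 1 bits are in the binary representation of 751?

8

751 = 1011101111
Count the 1s: 1 + 1 + 1 + 1 + 1 + 1 + 1 + 1 = 8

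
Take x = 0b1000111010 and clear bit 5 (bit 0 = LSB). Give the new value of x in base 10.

538

x = 1000111010
bit 5 is currently 1; clear it via x & ~(1 << 5) = x & ~32
→ 1000011010 = 538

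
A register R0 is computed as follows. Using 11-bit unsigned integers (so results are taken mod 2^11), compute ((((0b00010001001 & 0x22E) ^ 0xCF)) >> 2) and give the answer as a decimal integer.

49

0b00010001001 = 00010001001
0x22E = 01000101110
→ & → 00000001000 = 8
0xCF = 00011001111
→ ^ → 00011000111 = 199
→ >> 2 → 00000110001 = 49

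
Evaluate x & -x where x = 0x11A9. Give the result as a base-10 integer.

x = 1000110101001 = 4521
-x (two's complement) = …0111001010111
AND   = 0000000000001 = 1
(x & -x isolates the lowest set bit of x.)

1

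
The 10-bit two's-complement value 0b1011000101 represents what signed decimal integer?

-315

pattern = 1011000101 (MSB is 1 ⇒ negative)
Invert: 0100111010, add 1 → 0100111011 = 315, so the value is -315.
(Equivalently: 709 - 2^10 = 709 - 1024 = -315.)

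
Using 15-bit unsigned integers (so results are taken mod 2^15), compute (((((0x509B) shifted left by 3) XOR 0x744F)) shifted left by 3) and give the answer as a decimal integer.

0x509B = 101000010011011
→ shifted left by 3 (mod 2^15) → 000010011011000 = 1240
0x744F = 111010001001111
→ XOR → 111000010010111 = 28823
→ shifted left by 3 (mod 2^15) → 000010010111000 = 1208

1208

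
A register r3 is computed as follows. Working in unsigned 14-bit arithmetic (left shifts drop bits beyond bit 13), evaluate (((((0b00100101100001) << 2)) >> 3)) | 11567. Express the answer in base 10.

0b00100101100001 = 00100101100001
→ << 2 (mod 2^14) → 10010110000100 = 9604
→ >> 3 → 00010010110000 = 1200
11567 = 10110100101111
→ | → 10110110111111 = 11711

11711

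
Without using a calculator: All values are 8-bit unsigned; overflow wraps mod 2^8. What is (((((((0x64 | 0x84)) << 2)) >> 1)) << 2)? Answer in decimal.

32

0x64 = 01100100
0x84 = 10000100
→ | → 11100100 = 228
→ << 2 (mod 2^8) → 10010000 = 144
→ >> 1 → 01001000 = 72
→ << 2 (mod 2^8) → 00100000 = 32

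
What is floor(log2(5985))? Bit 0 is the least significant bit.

5985 = 1011101100001
The topmost 1 is at position 12 (since 2^12 = 4096 ≤ 5985 < 8192).

12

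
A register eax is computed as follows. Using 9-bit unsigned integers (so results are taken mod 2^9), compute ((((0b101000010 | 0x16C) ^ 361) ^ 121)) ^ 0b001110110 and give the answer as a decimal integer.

0b101000010 = 101000010
0x16C = 101101100
→ | → 101101110 = 366
361 = 101101001
→ ^ → 000000111 = 7
121 = 001111001
→ ^ → 001111110 = 126
0b001110110 = 001110110
→ ^ → 000001000 = 8

8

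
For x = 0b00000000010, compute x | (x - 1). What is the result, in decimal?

3

x = 10 = 2
x - 1 = 01
OR    = 11 = 3
(x | (x - 1) sets all bits below the lowest set bit.)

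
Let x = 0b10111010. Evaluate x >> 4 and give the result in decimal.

11

x = 10111010
shift right by 4 → 00001011 = 11
(equivalently, floor(186 / 16))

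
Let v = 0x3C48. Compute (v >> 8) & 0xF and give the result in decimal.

v = 11110001001000
Shift right by 8: 111100
Mask low 4 bits: 1100 = 12

12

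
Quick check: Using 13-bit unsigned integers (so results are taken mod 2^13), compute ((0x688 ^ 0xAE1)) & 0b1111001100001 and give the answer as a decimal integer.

0x688 = 0011010001000
0xAE1 = 0101011100001
→ ^ → 0110001101001 = 3177
0b1111001100001 = 1111001100001
→ & → 0110001100001 = 3169

3169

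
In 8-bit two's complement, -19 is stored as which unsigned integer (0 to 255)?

237

19 in 8 bits: 00010011
Invert: 11101100
Add 1:  11101101 = 237
(Check: 2^8 - 19 = 256 - 19 = 237.)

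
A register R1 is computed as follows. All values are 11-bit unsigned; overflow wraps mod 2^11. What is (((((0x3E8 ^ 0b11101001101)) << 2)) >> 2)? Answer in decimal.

0x3E8 = 01111101000
0b11101001101 = 11101001101
→ ^ → 10010100101 = 1189
→ << 2 (mod 2^11) → 01010010100 = 660
→ >> 2 → 00010100101 = 165

165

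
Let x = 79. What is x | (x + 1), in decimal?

x = 1001111 = 79
x + 1 = 1010000
OR    = 1011111 = 95
(x | (x + 1) sets the lowest cleared bit.)

95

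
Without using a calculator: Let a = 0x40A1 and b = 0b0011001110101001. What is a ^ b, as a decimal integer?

0x40A1 = 100000010100001
b = 011001110101001
XOR → 111001100001000 = 29448

29448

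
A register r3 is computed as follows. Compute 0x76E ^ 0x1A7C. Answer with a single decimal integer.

7442

0x76E = 0011101101110
0x1A7C = 1101001111100
XOR → 1110100010010 = 7442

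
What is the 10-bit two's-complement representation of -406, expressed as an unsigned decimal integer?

406 in 10 bits: 0110010110
Invert: 1001101001
Add 1:  1001101010 = 618
(Check: 2^10 - 406 = 1024 - 406 = 618.)

618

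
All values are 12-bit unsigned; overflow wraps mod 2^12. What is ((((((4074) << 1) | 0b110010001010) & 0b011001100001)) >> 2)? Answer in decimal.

400

4074 = 111111101010
→ << 1 (mod 2^12) → 111111010100 = 4052
0b110010001010 = 110010001010
→ | → 111111011110 = 4062
0b011001100001 = 011001100001
→ & → 011001000000 = 1600
→ >> 2 → 000110010000 = 400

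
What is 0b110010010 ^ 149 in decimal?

a = 110010010
149 = 010010101
XOR → 100000111 = 263

263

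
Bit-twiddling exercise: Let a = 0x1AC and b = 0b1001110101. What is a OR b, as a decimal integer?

1021

0x1AC = 0110101100
b = 1001110101
 OR → 1111111101 = 1021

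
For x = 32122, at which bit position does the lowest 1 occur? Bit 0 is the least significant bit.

1

32122 = 111110101111010
Trailing zeros: 1, so the lowest set bit is bit 1 (value 2).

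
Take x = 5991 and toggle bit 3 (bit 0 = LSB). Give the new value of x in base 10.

5999

x = 01011101100111
bit 3 is currently 0; toggle it via x ^ (1 << 3) = x ^ 8
→ 01011101101111 = 5999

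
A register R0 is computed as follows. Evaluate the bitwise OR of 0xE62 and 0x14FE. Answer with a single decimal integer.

0xE62 = 0111001100010
0x14FE = 1010011111110
 OR → 1111011111110 = 7934

7934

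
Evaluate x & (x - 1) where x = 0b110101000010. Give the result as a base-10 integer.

x = 110101000010 = 3394
x - 1 = 110101000001
AND   = 110101000000 = 3392
(x & (x - 1) clears the lowest set bit of x.)

3392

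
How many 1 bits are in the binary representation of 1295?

6

1295 = 10100001111
Count the 1s: 1 + 1 + 1 + 1 + 1 + 1 = 6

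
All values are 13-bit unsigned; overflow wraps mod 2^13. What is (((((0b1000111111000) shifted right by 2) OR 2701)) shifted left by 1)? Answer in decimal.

7678

0b1000111111000 = 1000111111000
→ shifted right by 2 → 0010001111110 = 1150
2701 = 0101010001101
→ OR → 0111011111111 = 3839
→ shifted left by 1 (mod 2^13) → 1110111111110 = 7678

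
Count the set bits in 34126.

34126 = 1000010101001110
Count the 1s: 1 + 1 + 1 + 1 + 1 + 1 + 1 = 7

7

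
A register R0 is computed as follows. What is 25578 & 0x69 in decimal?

25578 = 110001111101010
0x69 = 000000001101001
AND → 000000001101000 = 104

104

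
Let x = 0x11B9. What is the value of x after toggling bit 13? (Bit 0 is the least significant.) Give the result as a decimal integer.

12729

x = 01000110111001
bit 13 is currently 0; toggle it via x ^ (1 << 13) = x ^ 8192
→ 11000110111001 = 12729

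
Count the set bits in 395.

395 = 110001011
Count the 1s: 1 + 1 + 1 + 1 + 1 = 5

5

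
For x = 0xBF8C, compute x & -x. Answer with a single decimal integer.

x = 1011111110001100 = 49036
-x (two's complement) = …0100000001110100
AND   = 0000000000000100 = 4
(x & -x isolates the lowest set bit of x.)

4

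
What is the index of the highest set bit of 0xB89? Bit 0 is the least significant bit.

0xB89 = 101110001001
The topmost 1 is at position 11 (since 2^11 = 2048 ≤ 2953 < 4096).

11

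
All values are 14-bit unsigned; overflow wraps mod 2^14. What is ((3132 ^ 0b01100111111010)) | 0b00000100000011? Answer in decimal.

5575

3132 = 00110000111100
0b01100111111010 = 01100111111010
→ ^ → 01010111000110 = 5574
0b00000100000011 = 00000100000011
→ | → 01010111000111 = 5575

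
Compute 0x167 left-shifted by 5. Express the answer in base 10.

11488

0x167 = 00000101100111
shift left by 5 → 10110011100000 = 11488
(equivalently, 359 × 2^5 = 359 × 32)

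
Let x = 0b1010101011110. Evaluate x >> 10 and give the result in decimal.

x = 1010101011110
shift right by 10 → 0000000000101 = 5
(equivalently, floor(5470 / 1024))

5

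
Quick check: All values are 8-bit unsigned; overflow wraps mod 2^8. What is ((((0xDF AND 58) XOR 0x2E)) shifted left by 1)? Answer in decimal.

104

0xDF = 11011111
58 = 00111010
→ AND → 00011010 = 26
0x2E = 00101110
→ XOR → 00110100 = 52
→ shifted left by 1 (mod 2^8) → 01101000 = 104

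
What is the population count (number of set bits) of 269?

4

269 = 100001101
Count the 1s: 1 + 1 + 1 + 1 = 4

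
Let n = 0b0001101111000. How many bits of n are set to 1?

6

n = 1101111000
Count the 1s: 1 + 1 + 1 + 1 + 1 + 1 = 6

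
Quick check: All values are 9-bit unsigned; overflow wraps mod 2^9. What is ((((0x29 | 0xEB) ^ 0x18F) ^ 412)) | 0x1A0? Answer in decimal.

504

0x29 = 000101001
0xEB = 011101011
→ | → 011101011 = 235
0x18F = 110001111
→ ^ → 101100100 = 356
412 = 110011100
→ ^ → 011111000 = 248
0x1A0 = 110100000
→ | → 111111000 = 504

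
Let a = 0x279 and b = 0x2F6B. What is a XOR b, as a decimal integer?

11538

0x279 = 00001001111001
0x2F6B = 10111101101011
XOR → 10110100010010 = 11538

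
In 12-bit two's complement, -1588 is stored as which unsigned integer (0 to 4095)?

1588 in 12 bits: 011000110100
Invert: 100111001011
Add 1:  100111001100 = 2508
(Check: 2^12 - 1588 = 4096 - 1588 = 2508.)

2508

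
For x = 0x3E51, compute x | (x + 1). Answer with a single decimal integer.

x = 11111001010001 = 15953
x + 1 = 11111001010010
OR    = 11111001010011 = 15955
(x | (x + 1) sets the lowest cleared bit.)

15955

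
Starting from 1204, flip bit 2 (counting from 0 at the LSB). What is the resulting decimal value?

x = 010010110100
bit 2 is currently 1; toggle it via x ^ (1 << 2) = x ^ 4
→ 010010110000 = 1200

1200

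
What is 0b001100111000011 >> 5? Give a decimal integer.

x = 1100111000011
shift right by 5 → 0000011001110 = 206
(equivalently, floor(6595 / 32))

206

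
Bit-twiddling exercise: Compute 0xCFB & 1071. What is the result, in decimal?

0xCFB = 110011111011
1071 = 010000101111
AND → 010000101011 = 1067

1067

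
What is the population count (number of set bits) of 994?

994 = 1111100010
Count the 1s: 1 + 1 + 1 + 1 + 1 + 1 = 6

6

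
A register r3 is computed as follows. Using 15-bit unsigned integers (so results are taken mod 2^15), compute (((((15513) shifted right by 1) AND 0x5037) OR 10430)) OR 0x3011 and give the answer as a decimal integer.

15513 = 011110010011001
→ shifted right by 1 → 001111001001100 = 7756
0x5037 = 101000000110111
→ AND → 001000000000100 = 4100
10430 = 010100010111110
→ OR → 011100010111110 = 14526
0x3011 = 011000000010001
→ OR → 011100010111111 = 14527

14527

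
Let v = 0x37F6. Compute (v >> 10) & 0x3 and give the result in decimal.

1

v = 11011111110110
Shift right by 10: 1101
Mask low 2 bits: 01 = 1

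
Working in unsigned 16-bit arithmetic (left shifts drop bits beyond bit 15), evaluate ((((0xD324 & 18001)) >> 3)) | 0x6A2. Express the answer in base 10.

0xD324 = 1101001100100100
18001 = 0100011001010001
→ & → 0100001000000000 = 16896
→ >> 3 → 0000100001000000 = 2112
0x6A2 = 0000011010100010
→ | → 0000111011100010 = 3810

3810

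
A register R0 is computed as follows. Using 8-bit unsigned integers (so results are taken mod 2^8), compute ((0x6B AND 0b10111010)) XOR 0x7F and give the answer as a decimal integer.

85

0x6B = 01101011
0b10111010 = 10111010
→ AND → 00101010 = 42
0x7F = 01111111
→ XOR → 01010101 = 85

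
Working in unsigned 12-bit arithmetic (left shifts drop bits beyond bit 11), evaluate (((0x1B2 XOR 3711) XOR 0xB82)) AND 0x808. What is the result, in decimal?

0x1B2 = 000110110010
3711 = 111001111111
→ XOR → 111111001101 = 4045
0xB82 = 101110000010
→ XOR → 010001001111 = 1103
0x808 = 100000001000
→ AND → 000000001000 = 8

8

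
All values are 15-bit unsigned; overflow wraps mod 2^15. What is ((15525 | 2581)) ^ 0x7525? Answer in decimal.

19344

15525 = 011110010100101
2581 = 000101000010101
→ | → 011111010110101 = 16053
0x7525 = 111010100100101
→ ^ → 100101110010000 = 19344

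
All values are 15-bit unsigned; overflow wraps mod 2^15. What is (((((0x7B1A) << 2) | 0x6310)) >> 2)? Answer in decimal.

7134

0x7B1A = 111101100011010
→ << 2 (mod 2^15) → 110110001101000 = 27752
0x6310 = 110001100010000
→ | → 110111101111000 = 28536
→ >> 2 → 001101111011110 = 7134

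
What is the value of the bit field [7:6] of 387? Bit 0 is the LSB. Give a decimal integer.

v = 0110000011
Shift right by 6: 0110
Mask low 2 bits: 10 = 2

2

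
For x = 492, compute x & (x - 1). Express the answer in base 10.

488

x = 111101100 = 492
x - 1 = 111101011
AND   = 111101000 = 488
(x & (x - 1) clears the lowest set bit of x.)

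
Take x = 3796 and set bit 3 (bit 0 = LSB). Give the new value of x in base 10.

3804

x = 0111011010100
bit 3 is currently 0; set it via x | (1 << 3) = x | 8
→ 0111011011100 = 3804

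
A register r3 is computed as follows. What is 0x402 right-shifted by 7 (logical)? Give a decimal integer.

0x402 = 10000000010
shift right by 7 → 00000001000 = 8
(equivalently, floor(1026 / 128))

8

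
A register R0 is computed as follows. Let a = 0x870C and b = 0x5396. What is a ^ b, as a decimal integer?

54426

0x870C = 1000011100001100
0x5396 = 0101001110010110
XOR → 1101010010011010 = 54426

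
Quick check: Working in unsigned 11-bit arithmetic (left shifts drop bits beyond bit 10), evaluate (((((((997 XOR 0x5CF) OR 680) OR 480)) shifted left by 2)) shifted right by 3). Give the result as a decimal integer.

245

997 = 01111100101
0x5CF = 10111001111
→ XOR → 11000101010 = 1578
680 = 01010101000
→ OR → 11010101010 = 1706
480 = 00111100000
→ OR → 11111101010 = 2026
→ shifted left by 2 (mod 2^11) → 11110101000 = 1960
→ shifted right by 3 → 00011110101 = 245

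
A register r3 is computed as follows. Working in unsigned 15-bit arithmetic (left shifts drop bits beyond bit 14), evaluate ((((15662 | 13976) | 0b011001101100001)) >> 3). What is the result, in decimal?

2047

15662 = 011110100101110
13976 = 011011010011000
→ | → 011111110111110 = 16318
0b011001101100001 = 011001101100001
→ | → 011111111111111 = 16383
→ >> 3 → 000011111111111 = 2047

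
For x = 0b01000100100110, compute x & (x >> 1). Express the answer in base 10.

x = 1000100100110 = 4390
x>>1 = 0100010010011
AND  = 0000000000010 = 2
(x & (x >> 1) has a 1 wherever x has two consecutive 1 bits.)

2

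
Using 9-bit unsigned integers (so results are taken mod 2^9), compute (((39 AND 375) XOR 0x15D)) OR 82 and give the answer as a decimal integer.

39 = 000100111
375 = 101110111
→ AND → 000100111 = 39
0x15D = 101011101
→ XOR → 101111010 = 378
82 = 001010010
→ OR → 101111010 = 378

378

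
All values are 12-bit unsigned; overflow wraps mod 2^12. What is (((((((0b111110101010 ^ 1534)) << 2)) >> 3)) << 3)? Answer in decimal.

2384

0b111110101010 = 111110101010
1534 = 010111111110
→ ^ → 101001010100 = 2644
→ << 2 (mod 2^12) → 100101010000 = 2384
→ >> 3 → 000100101010 = 298
→ << 3 (mod 2^12) → 100101010000 = 2384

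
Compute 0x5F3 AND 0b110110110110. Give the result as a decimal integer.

0x5F3 = 010111110011
b = 110110110110
AND → 010110110010 = 1458

1458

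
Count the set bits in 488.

5

488 = 111101000
Count the 1s: 1 + 1 + 1 + 1 + 1 = 5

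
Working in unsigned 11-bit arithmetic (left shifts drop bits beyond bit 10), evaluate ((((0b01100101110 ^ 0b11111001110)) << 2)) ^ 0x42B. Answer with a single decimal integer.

1963

0b01100101110 = 01100101110
0b11111001110 = 11111001110
→ ^ → 10011100000 = 1248
→ << 2 (mod 2^11) → 01110000000 = 896
0x42B = 10000101011
→ ^ → 11110101011 = 1963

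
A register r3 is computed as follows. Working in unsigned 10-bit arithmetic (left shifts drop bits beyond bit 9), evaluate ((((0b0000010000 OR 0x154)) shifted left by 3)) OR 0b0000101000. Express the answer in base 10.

680

0b0000010000 = 0000010000
0x154 = 0101010100
→ OR → 0101010100 = 340
→ shifted left by 3 (mod 2^10) → 1010100000 = 672
0b0000101000 = 0000101000
→ OR → 1010101000 = 680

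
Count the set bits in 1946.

1946 = 11110011010
Count the 1s: 1 + 1 + 1 + 1 + 1 + 1 + 1 = 7

7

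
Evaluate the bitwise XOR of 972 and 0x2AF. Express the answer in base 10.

355

972 = 1111001100
0x2AF = 1010101111
XOR → 0101100011 = 355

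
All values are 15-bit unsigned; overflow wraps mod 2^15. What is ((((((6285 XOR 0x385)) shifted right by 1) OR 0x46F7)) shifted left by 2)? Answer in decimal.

16348

6285 = 001100010001101
0x385 = 000001110000101
→ XOR → 001101100001000 = 6920
→ shifted right by 1 → 000110110000100 = 3460
0x46F7 = 100011011110111
→ OR → 100111111110111 = 20471
→ shifted left by 2 (mod 2^15) → 011111111011100 = 16348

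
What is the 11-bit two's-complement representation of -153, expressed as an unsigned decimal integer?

1895

153 in 11 bits: 00010011001
Invert: 11101100110
Add 1:  11101100111 = 1895
(Check: 2^11 - 153 = 2048 - 153 = 1895.)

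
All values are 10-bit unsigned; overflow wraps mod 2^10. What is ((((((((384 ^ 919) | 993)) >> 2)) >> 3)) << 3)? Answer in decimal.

248

384 = 0110000000
919 = 1110010111
→ ^ → 1000010111 = 535
993 = 1111100001
→ | → 1111110111 = 1015
→ >> 2 → 0011111101 = 253
→ >> 3 → 0000011111 = 31
→ << 3 (mod 2^10) → 0011111000 = 248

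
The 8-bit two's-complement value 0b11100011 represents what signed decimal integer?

-29

pattern = 11100011 (MSB is 1 ⇒ negative)
Invert: 00011100, add 1 → 00011101 = 29, so the value is -29.
(Equivalently: 227 - 2^8 = 227 - 256 = -29.)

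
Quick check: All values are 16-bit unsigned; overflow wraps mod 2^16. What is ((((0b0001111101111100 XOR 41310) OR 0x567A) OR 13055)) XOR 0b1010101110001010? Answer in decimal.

21877

0b0001111101111100 = 0001111101111100
41310 = 1010000101011110
→ XOR → 1011111000100010 = 48674
0x567A = 0101011001111010
→ OR → 1111111001111010 = 65146
13055 = 0011001011111111
→ OR → 1111111011111111 = 65279
0b1010101110001010 = 1010101110001010
→ XOR → 0101010101110101 = 21877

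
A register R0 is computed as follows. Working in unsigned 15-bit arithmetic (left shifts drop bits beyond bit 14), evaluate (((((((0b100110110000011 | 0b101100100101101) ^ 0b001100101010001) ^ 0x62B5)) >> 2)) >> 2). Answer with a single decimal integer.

0b100110110000011 = 100110110000011
0b101100100101101 = 101100100101101
→ | → 101110110101111 = 23983
0b001100101010001 = 001100101010001
→ ^ → 100010011111110 = 17662
0x62B5 = 110001010110101
→ ^ → 010011001001011 = 9803
→ >> 2 → 000100110010010 = 2450
→ >> 2 → 000001001100100 = 612

612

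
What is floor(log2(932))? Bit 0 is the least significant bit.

932 = 1110100100
The topmost 1 is at position 9 (since 2^9 = 512 ≤ 932 < 1024).

9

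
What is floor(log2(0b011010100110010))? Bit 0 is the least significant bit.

0b011010100110010 = 11010100110010
The topmost 1 is at position 13 (since 2^13 = 8192 ≤ 13618 < 16384).

13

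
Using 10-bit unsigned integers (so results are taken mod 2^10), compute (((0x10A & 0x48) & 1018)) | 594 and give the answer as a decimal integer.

0x10A = 0100001010
0x48 = 0001001000
→ & → 0000001000 = 8
1018 = 1111111010
→ & → 0000001000 = 8
594 = 1001010010
→ | → 1001011010 = 602

602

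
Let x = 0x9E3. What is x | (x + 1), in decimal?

2535

x = 100111100011 = 2531
x + 1 = 100111100100
OR    = 100111100111 = 2535
(x | (x + 1) sets the lowest cleared bit.)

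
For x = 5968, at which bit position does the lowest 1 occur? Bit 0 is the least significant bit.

5968 = 1011101010000
Trailing zeros: 4, so the lowest set bit is bit 4 (value 16).

4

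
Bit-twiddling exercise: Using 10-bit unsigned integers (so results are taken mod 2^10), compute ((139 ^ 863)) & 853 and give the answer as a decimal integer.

139 = 0010001011
863 = 1101011111
→ ^ → 1111010100 = 980
853 = 1101010101
→ & → 1101010100 = 852

852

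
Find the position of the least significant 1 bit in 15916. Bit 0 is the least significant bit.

2

15916 = 11111000101100
Trailing zeros: 2, so the lowest set bit is bit 2 (value 4).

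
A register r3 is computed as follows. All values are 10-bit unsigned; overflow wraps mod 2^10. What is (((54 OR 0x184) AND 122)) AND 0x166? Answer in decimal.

54 = 0000110110
0x184 = 0110000100
→ OR → 0110110110 = 438
122 = 0001111010
→ AND → 0000110010 = 50
0x166 = 0101100110
→ AND → 0000100010 = 34

34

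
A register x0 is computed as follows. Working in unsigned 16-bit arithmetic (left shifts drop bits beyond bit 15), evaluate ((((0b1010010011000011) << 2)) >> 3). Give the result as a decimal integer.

0b1010010011000011 = 1010010011000011
→ << 2 (mod 2^16) → 1001001100001100 = 37644
→ >> 3 → 0001001001100001 = 4705

4705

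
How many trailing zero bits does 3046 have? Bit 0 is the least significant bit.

3046 = 101111100110
Trailing zeros: 1, so the lowest set bit is bit 1 (value 2).

1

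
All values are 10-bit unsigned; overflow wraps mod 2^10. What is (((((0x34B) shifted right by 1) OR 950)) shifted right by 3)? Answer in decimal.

0x34B = 1101001011
→ shifted right by 1 → 0110100101 = 421
950 = 1110110110
→ OR → 1110110111 = 951
→ shifted right by 3 → 0001110110 = 118

118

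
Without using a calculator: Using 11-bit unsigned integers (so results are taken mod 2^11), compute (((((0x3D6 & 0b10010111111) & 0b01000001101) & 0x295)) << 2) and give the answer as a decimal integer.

0x3D6 = 01111010110
0b10010111111 = 10010111111
→ & → 00010010110 = 150
0b01000001101 = 01000001101
→ & → 00000000100 = 4
0x295 = 01010010101
→ & → 00000000100 = 4
→ << 2 (mod 2^11) → 00000010000 = 16

16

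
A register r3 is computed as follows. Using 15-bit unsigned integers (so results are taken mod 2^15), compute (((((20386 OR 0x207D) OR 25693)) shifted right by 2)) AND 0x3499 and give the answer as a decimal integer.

20386 = 100111110100010
0x207D = 010000001111101
→ OR → 110111111111111 = 28671
25693 = 110010001011101
→ OR → 110111111111111 = 28671
→ shifted right by 2 → 001101111111111 = 7167
0x3499 = 011010010011001
→ AND → 001000010011001 = 4249

4249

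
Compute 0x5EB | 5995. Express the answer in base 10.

0x5EB = 0010111101011
5995 = 1011101101011
 OR → 1011111101011 = 6123

6123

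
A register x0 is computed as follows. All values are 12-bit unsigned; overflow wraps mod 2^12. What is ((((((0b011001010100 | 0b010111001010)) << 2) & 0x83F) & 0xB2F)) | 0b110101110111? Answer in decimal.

3455

0b011001010100 = 011001010100
0b010111001010 = 010111001010
→ | → 011111011110 = 2014
→ << 2 (mod 2^12) → 111101111000 = 3960
0x83F = 100000111111
→ & → 100000111000 = 2104
0xB2F = 101100101111
→ & → 100000101000 = 2088
0b110101110111 = 110101110111
→ | → 110101111111 = 3455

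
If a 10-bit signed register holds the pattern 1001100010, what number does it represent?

pattern = 1001100010 (MSB is 1 ⇒ negative)
Invert: 0110011101, add 1 → 0110011110 = 414, so the value is -414.
(Equivalently: 610 - 2^10 = 610 - 1024 = -414.)

-414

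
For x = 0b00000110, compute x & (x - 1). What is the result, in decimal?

x = 110 = 6
x - 1 = 101
AND   = 100 = 4
(x & (x - 1) clears the lowest set bit of x.)

4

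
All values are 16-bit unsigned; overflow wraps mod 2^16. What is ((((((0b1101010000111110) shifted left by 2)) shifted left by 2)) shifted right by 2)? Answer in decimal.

4344

0b1101010000111110 = 1101010000111110
→ shifted left by 2 (mod 2^16) → 0101000011111000 = 20728
→ shifted left by 2 (mod 2^16) → 0100001111100000 = 17376
→ shifted right by 2 → 0001000011111000 = 4344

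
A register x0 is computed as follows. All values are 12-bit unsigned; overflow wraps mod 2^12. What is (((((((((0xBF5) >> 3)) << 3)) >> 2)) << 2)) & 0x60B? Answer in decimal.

512

0xBF5 = 101111110101
→ >> 3 → 000101111110 = 382
→ << 3 (mod 2^12) → 101111110000 = 3056
→ >> 2 → 001011111100 = 764
→ << 2 (mod 2^12) → 101111110000 = 3056
0x60B = 011000001011
→ & → 001000000000 = 512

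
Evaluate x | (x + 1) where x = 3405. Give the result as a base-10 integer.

3407

x = 110101001101 = 3405
x + 1 = 110101001110
OR    = 110101001111 = 3407
(x | (x + 1) sets the lowest cleared bit.)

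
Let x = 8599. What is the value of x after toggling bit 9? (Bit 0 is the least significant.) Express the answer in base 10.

9111

x = 10000110010111
bit 9 is currently 0; toggle it via x ^ (1 << 9) = x ^ 512
→ 10001110010111 = 9111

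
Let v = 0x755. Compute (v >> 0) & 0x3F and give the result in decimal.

v = 11101010101
Shift right by 0: 11101010101
Mask low 6 bits: 010101 = 21

21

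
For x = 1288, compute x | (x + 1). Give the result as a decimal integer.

x = 10100001000 = 1288
x + 1 = 10100001001
OR    = 10100001001 = 1289
(x | (x + 1) sets the lowest cleared bit.)

1289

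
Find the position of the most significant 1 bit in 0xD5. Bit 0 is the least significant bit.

0xD5 = 11010101
The topmost 1 is at position 7 (since 2^7 = 128 ≤ 213 < 256).

7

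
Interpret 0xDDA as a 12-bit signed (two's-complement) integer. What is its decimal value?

pattern = 110111011010 (MSB is 1 ⇒ negative)
Invert: 001000100101, add 1 → 001000100110 = 550, so the value is -550.
(Equivalently: 3546 - 2^12 = 3546 - 4096 = -550.)

-550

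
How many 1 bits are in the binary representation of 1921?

5

1921 = 11110000001
Count the 1s: 1 + 1 + 1 + 1 + 1 = 5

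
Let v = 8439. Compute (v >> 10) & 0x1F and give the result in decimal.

8

v = 010000011110111
Shift right by 10: 01000
Mask low 5 bits: 01000 = 8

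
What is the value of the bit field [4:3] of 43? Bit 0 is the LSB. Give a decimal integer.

1

v = 00101011
Shift right by 3: 00101
Mask low 2 bits: 01 = 1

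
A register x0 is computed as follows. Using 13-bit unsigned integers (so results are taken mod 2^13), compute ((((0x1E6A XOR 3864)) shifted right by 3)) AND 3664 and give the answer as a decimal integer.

0x1E6A = 1111001101010
3864 = 0111100011000
→ XOR → 1000101110010 = 4466
→ shifted right by 3 → 0001000101110 = 558
3664 = 0111001010000
→ AND → 0001000000000 = 512

512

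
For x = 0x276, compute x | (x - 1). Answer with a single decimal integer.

x = 1001110110 = 630
x - 1 = 1001110101
OR    = 1001110111 = 631
(x | (x - 1) sets all bits below the lowest set bit.)

631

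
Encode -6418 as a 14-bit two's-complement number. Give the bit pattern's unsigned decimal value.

9966

6418 in 14 bits: 01100100010010
Invert: 10011011101101
Add 1:  10011011101110 = 9966
(Check: 2^14 - 6418 = 16384 - 6418 = 9966.)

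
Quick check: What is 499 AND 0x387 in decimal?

499 = 0111110011
0x387 = 1110000111
AND → 0110000011 = 387

387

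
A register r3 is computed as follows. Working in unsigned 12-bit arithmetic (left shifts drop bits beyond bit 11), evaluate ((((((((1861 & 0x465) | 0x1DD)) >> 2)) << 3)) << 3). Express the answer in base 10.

1861 = 011101000101
0x465 = 010001100101
→ & → 010001000101 = 1093
0x1DD = 000111011101
→ | → 010111011101 = 1501
→ >> 2 → 000101110111 = 375
→ << 3 (mod 2^12) → 101110111000 = 3000
→ << 3 (mod 2^12) → 110111000000 = 3520

3520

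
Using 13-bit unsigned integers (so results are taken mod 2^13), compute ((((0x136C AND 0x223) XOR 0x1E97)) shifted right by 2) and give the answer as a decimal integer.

1837

0x136C = 1001101101100
0x223 = 0001000100011
→ AND → 0001000100000 = 544
0x1E97 = 1111010010111
→ XOR → 1110010110111 = 7351
→ shifted right by 2 → 0011100101101 = 1837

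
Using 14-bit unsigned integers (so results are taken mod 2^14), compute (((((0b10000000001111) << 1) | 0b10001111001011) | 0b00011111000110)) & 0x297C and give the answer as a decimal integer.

8540

0b10000000001111 = 10000000001111
→ << 1 (mod 2^14) → 00000000011110 = 30
0b10001111001011 = 10001111001011
→ | → 10001111011111 = 9183
0b00011111000110 = 00011111000110
→ | → 10011111011111 = 10207
0x297C = 10100101111100
→ & → 10000101011100 = 8540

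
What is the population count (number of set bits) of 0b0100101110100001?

7

n = 100101110100001
Count the 1s: 1 + 1 + 1 + 1 + 1 + 1 + 1 = 7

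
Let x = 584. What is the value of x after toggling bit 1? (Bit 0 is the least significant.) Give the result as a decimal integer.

x = 0001001001000
bit 1 is currently 0; toggle it via x ^ (1 << 1) = x ^ 2
→ 0001001001010 = 586

586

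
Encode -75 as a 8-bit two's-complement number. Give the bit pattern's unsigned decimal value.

181

75 in 8 bits: 01001011
Invert: 10110100
Add 1:  10110101 = 181
(Check: 2^8 - 75 = 256 - 75 = 181.)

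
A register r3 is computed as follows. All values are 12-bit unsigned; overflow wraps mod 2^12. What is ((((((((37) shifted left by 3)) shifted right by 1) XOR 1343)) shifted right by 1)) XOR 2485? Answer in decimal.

37 = 000000100101
→ shifted left by 3 (mod 2^12) → 000100101000 = 296
→ shifted right by 1 → 000010010100 = 148
1343 = 010100111111
→ XOR → 010110101011 = 1451
→ shifted right by 1 → 001011010101 = 725
2485 = 100110110101
→ XOR → 101101100000 = 2912

2912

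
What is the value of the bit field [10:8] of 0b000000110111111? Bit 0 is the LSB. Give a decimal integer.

1

v = 000000110111111
Shift right by 8: 0000001
Mask low 3 bits: 001 = 1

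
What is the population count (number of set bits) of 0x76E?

8

0x76E = 11101101110
Count the 1s: 1 + 1 + 1 + 1 + 1 + 1 + 1 + 1 = 8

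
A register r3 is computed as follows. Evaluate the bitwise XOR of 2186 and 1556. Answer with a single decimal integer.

3742

2186 = 100010001010
1556 = 011000010100
XOR → 111010011110 = 3742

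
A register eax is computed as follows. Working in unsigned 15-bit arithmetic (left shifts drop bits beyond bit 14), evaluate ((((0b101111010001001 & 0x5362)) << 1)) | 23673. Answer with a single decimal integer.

31865

0b101111010001001 = 101111010001001
0x5362 = 101001101100010
→ & → 101001000000000 = 20992
→ << 1 (mod 2^15) → 010010000000000 = 9216
23673 = 101110001111001
→ | → 111110001111001 = 31865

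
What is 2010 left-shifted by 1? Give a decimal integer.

4020

2010 = 011111011010
shift left by 1 → 111110110100 = 4020
(equivalently, 2010 × 2^1 = 2010 × 2)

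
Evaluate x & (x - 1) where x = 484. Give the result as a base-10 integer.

x = 111100100 = 484
x - 1 = 111100011
AND   = 111100000 = 480
(x & (x - 1) clears the lowest set bit of x.)

480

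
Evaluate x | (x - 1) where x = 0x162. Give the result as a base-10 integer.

x = 101100010 = 354
x - 1 = 101100001
OR    = 101100011 = 355
(x | (x - 1) sets all bits below the lowest set bit.)

355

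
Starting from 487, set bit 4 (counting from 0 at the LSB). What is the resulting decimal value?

x = 111100111
bit 4 is currently 0; set it via x | (1 << 4) = x | 16
→ 111110111 = 503

503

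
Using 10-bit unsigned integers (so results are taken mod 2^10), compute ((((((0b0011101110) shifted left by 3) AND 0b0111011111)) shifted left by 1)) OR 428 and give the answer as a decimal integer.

940

0b0011101110 = 0011101110
→ shifted left by 3 (mod 2^10) → 1101110000 = 880
0b0111011111 = 0111011111
→ AND → 0101010000 = 336
→ shifted left by 1 (mod 2^10) → 1010100000 = 672
428 = 0110101100
→ OR → 1110101100 = 940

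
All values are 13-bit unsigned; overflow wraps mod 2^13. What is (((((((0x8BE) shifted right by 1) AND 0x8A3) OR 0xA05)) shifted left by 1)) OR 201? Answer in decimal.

0x8BE = 0100010111110
→ shifted right by 1 → 0010001011111 = 1119
0x8A3 = 0100010100011
→ AND → 0000000000011 = 3
0xA05 = 0101000000101
→ OR → 0101000000111 = 2567
→ shifted left by 1 (mod 2^13) → 1010000001110 = 5134
201 = 0000011001001
→ OR → 1010011001111 = 5327

5327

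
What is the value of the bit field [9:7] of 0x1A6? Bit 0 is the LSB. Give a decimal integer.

3

v = 0110100110
Shift right by 7: 011
Mask low 3 bits: 011 = 3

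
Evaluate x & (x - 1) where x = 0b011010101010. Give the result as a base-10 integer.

x = 11010101010 = 1706
x - 1 = 11010101001
AND   = 11010101000 = 1704
(x & (x - 1) clears the lowest set bit of x.)

1704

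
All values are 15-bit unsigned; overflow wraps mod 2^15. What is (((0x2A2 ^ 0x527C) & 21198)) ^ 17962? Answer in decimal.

0x2A2 = 000001010100010
0x527C = 101001001111100
→ ^ → 101000011011110 = 20702
21198 = 101001011001110
→ & → 101000011001110 = 20686
17962 = 100011000101010
→ ^ → 001011011100100 = 5860

5860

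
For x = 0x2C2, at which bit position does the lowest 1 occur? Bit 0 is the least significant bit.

1

0x2C2 = 1011000010
Trailing zeros: 1, so the lowest set bit is bit 1 (value 2).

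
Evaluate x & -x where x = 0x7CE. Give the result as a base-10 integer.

2

x = 11111001110 = 1998
-x (two's complement) = …00000110010
AND   = 00000000010 = 2
(x & -x isolates the lowest set bit of x.)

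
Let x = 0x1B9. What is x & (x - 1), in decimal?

x = 110111001 = 441
x - 1 = 110111000
AND   = 110111000 = 440
(x & (x - 1) clears the lowest set bit of x.)

440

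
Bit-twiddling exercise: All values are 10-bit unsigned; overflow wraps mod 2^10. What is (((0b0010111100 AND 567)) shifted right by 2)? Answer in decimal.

13

0b0010111100 = 0010111100
567 = 1000110111
→ AND → 0000110100 = 52
→ shifted right by 2 → 0000001101 = 13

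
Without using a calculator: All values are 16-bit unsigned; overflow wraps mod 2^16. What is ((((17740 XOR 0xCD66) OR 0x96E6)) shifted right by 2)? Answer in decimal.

10171

17740 = 0100010101001100
0xCD66 = 1100110101100110
→ XOR → 1000100000101010 = 34858
0x96E6 = 1001011011100110
→ OR → 1001111011101110 = 40686
→ shifted right by 2 → 0010011110111011 = 10171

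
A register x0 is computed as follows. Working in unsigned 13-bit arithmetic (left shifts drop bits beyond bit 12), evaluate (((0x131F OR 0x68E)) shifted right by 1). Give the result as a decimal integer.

3023

0x131F = 1001100011111
0x68E = 0011010001110
→ OR → 1011110011111 = 6047
→ shifted right by 1 → 0101111001111 = 3023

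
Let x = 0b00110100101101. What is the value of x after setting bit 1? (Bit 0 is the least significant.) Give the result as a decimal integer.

x = 00110100101101
bit 1 is currently 0; set it via x | (1 << 1) = x | 2
→ 00110100101111 = 3375

3375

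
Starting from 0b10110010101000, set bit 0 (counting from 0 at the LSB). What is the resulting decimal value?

x = 10110010101000
bit 0 is currently 0; set it via x | (1 << 0) = x | 1
→ 10110010101001 = 11433

11433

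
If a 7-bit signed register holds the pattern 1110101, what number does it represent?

-11

pattern = 1110101 (MSB is 1 ⇒ negative)
Invert: 0001010, add 1 → 0001011 = 11, so the value is -11.
(Equivalently: 117 - 2^7 = 117 - 128 = -11.)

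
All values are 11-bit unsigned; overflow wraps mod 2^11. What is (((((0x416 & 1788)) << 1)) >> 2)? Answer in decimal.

0x416 = 10000010110
1788 = 11011111100
→ & → 10000010100 = 1044
→ << 1 (mod 2^11) → 00000101000 = 40
→ >> 2 → 00000001010 = 10

10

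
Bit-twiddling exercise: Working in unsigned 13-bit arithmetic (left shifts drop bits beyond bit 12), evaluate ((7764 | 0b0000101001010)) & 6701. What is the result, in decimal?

6668

7764 = 1111001010100
0b0000101001010 = 0000101001010
→ | → 1111101011110 = 8030
6701 = 1101000101101
→ & → 1101000001100 = 6668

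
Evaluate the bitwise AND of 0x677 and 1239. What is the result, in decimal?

1111

0x677 = 11001110111
1239 = 10011010111
AND → 10001010111 = 1111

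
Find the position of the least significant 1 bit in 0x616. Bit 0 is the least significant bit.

1

0x616 = 11000010110
Trailing zeros: 1, so the lowest set bit is bit 1 (value 2).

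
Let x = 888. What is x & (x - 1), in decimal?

880

x = 1101111000 = 888
x - 1 = 1101110111
AND   = 1101110000 = 880
(x & (x - 1) clears the lowest set bit of x.)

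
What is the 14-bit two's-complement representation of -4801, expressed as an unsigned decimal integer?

11583

4801 in 14 bits: 01001011000001
Invert: 10110100111110
Add 1:  10110100111111 = 11583
(Check: 2^14 - 4801 = 16384 - 4801 = 11583.)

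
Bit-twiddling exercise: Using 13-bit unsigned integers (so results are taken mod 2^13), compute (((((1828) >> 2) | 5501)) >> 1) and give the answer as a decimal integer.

2814

1828 = 0011100100100
→ >> 2 → 0000111001001 = 457
5501 = 1010101111101
→ | → 1010111111101 = 5629
→ >> 1 → 0101011111110 = 2814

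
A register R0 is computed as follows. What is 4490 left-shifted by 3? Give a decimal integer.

4490 = 0001000110001010
shift left by 3 → 1000110001010000 = 35920
(equivalently, 4490 × 2^3 = 4490 × 8)

35920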